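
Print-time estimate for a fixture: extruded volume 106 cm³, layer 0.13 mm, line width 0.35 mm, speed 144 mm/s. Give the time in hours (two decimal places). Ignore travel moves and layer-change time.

4.49 hours

Extrusion cross-section = 0.13 × 0.35 = 0.0455 mm².
Total extruded path = 106000/0.0455 = 2329670.3 mm.
Print-move time = 2329670.3 / 144, so 16178.3 s.
In the requested units: 16178.3 s = 4.49 hours.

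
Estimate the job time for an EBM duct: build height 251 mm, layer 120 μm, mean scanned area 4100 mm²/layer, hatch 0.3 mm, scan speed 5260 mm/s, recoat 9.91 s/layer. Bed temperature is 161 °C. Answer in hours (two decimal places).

7.27 hours

Number of layers: 251 / 0.12 → 2092 (rounded up).
Hatch length per layer = 4100 / 0.3 = 13666.7 mm.
Scan time per layer = 13666.7 / 5260, so 2.5982 s.
Per-layer time = 2.5982 + 9.91 = 12.5082 s.
Total: 2092 × 12.5082 s = 26167.1544 s → 7.27 hours.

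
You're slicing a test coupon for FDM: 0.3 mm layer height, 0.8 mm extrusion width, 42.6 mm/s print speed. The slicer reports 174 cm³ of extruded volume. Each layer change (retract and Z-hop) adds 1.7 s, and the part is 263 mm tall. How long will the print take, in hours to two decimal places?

Bead cross-section = 0.3 × 0.8 = 0.24 mm².
Total extruded path = 174000/0.24 = 725000 mm.
Time extruding = 725000 / 42.6 = 17018.8 s.
Number of layers: 263 / 0.3 → 877 (rounded up).
Non-print overhead = 877 × 1.7, so 1490.9 s.
Total = 17018.8 + 1490.9 = 18509.7 s = 5.14 hours.

5.14 hours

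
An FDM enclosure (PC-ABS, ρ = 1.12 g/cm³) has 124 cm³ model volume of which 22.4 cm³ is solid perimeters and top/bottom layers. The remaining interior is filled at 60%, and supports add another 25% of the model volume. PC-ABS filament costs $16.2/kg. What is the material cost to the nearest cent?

$2.07

Interior volume = 124 − 22.4, so 101.6 cm³.
Deposited infill = 0.60 × 101.6, so 60.96 cm³.
Support = 0.25 × 124 = 31 cm³.
Deposited volume: 22.4 + 60.96 + 31 → 114.36 cm³.
Mass: 114.36 × 1.12 → 128.0832 g.
Cost = 128.0832 g / 1000 × $16.2/kg = $2.07.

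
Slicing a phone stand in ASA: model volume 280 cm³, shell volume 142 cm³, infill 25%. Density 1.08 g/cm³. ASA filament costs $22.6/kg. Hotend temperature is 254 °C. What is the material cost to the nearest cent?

$4.31

Volume inside the shell: 280 − 142 → 138 cm³.
Deposited infill = 0.25 × 138 = 34.5 cm³.
Total printed volume: 142 + 34.5 → 176.5 cm³.
Mass = 176.5 × 1.08, so 190.62 g.
Cost = 190.62 g / 1000 × $22.6/kg = $4.31.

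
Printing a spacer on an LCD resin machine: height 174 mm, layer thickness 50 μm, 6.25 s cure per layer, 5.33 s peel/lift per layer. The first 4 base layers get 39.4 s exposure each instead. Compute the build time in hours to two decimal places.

Layer count = ceil(174 / 0.05) = 3480.
Base layers = 4 × (39.4 + 5.33), so 178.92 s.
Remaining layers: 3476 × (6.25 + 5.33) → 40252.08 s.
Total = 178.92 + 40252.08 = 40431 s = 11.23 hours.

11.23 hours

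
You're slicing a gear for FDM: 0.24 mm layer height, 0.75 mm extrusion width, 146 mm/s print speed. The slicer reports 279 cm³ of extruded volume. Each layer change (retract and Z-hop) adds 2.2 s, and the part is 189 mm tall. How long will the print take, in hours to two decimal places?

3.43 hours

Bead cross-section = 0.24 × 0.75, so 0.18 mm².
Total extruded path = 279000/0.18 = 1550000 mm.
Extrusion time: 1550000 / 146 → 10616.4 s.
Layers = ⌈189/0.24⌉ = 788.
Z-hop total: 788 × 2.2 → 1733.6 s.
Total = 10616.4 + 1733.6 = 12350 s = 3.43 hours.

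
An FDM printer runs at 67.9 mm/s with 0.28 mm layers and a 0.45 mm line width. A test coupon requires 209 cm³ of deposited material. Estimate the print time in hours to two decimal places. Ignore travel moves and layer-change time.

Bead cross-section = 0.28 × 0.45, so 0.126 mm².
Toolpath length = 209 cm³ / 0.126 mm² = 209000 / 0.126 = 1658730.2 mm.
Time extruding = 1658730.2 / 67.9, so 24429 s.
That's 24429 s → 6.79 hours.

6.79 hours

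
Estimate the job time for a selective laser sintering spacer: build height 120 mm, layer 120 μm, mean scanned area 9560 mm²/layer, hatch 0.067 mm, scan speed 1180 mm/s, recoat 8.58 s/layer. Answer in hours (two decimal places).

Layers = ⌈120/0.12⌉ = 1000.
Per-layer scan distance = 9560 / 0.067, so 142686.6 mm.
Per-layer scan time = 142686.6 / 1180, so 120.9208 s.
Layer cycle = 120.9208 + 8.58, so 129.5008 s.
1000 layers × 129.5008 s/layer = 129500.8 s, i.e. 35.97 hours.

35.97 hours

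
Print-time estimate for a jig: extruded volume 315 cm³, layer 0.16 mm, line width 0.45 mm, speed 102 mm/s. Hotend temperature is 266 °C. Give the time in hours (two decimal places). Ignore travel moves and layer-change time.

Bead cross-section = 0.16 × 0.45 = 0.072 mm².
Total extruded path = 315000/0.072 = 4375000 mm.
Print-move time: 4375000 / 102 → 42892.2 s.
42892.2 s = 11.91 hours.

11.91 hours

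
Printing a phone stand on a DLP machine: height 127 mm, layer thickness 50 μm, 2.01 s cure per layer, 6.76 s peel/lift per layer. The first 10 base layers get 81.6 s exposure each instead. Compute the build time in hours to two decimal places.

6.41 hours

Layer count = ceil(127 / 0.05) = 2540.
Base layers: 10 × (81.6 + 6.76) → 883.6 s.
Normal layers: 2530 × (2.01 + 6.76) → 22188.1 s.
Total = 883.6 + 22188.1 = 23071.7 s = 6.41 hours.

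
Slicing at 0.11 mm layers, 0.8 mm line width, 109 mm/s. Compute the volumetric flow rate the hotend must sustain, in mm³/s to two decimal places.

9.59

Extrusion cross-section = 0.11 × 0.8 = 0.088 mm².
Q = v·A = 109 × 0.088 = 9.59 mm³/s.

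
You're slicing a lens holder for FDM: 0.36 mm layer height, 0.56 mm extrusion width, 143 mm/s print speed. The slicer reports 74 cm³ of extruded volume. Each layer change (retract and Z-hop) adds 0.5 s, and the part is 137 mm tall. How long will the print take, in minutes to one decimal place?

Extrusion cross-section: 0.36 × 0.56 → 0.2016 mm².
Total extruded path = 74000/0.2016 = 367063.5 mm.
Extrusion time: 367063.5 / 143 → 2566.9 s.
Layer count = ceil(137 / 0.36) = 381.
Layer-change overhead = 381 × 0.5, so 190.5 s.
Total = 2566.9 + 190.5 = 2757.4 s = 46.0 minutes.

46.0 minutes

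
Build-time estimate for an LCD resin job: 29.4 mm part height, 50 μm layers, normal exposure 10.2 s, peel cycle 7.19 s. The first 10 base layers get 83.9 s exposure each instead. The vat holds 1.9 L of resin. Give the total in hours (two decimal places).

Layer count = ceil(29.4 / 0.05) = 588.
Bottom layers = 10 × (83.9 + 7.19) = 910.9 s.
Remaining layers = 578 × (10.2 + 7.19), so 10051.42 s.
Total = 910.9 + 10051.42 = 10962.32 s = 3.05 hours.

3.05 hours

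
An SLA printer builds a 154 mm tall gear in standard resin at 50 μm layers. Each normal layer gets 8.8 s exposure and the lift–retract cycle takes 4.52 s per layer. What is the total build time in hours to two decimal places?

11.40 hours

Layer count = ceil(154 / 0.05) = 3080.
Per-layer time = 8.8 + 4.52, so 13.32 s.
Total = 3080 × 13.32 = 41025.6 s = 11.40 hours.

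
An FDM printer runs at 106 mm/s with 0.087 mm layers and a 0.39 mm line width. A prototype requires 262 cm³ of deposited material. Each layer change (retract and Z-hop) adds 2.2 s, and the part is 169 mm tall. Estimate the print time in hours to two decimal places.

21.42 hours

Extrusion cross-section: 0.087 × 0.39 → 0.03393 mm².
Path length: 262000 mm³ / 0.03393 mm² → 7721780.1 mm.
Extrusion time: 7721780.1 / 106 → 72847 s.
Layers = ⌈169/0.087⌉ = 1943.
Non-print overhead = 1943 × 2.2 = 4274.6 s.
Altogether 72847 + 4274.6 = 77121.6 s, i.e. 21.42 hours.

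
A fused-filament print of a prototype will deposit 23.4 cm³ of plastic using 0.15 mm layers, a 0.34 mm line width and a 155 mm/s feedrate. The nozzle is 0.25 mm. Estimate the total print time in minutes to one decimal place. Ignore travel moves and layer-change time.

Bead cross-section: 0.15 × 0.34 → 0.051 mm².
Total extruded path = 23400/0.051 = 458823.5 mm.
Extrusion time: 458823.5 / 155 → 2960.2 s.
That's 2960.2 s → 49.3 minutes.

49.3 minutes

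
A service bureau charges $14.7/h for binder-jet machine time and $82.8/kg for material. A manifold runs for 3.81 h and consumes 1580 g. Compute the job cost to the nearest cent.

$186.83

Machine cost: 14.7 × 3.81 → $56.007.
Material charge = 82.8 × 1580/1000, so $130.824.
Total = 56.007 + 130.824 = 186.831 ≈ $186.83.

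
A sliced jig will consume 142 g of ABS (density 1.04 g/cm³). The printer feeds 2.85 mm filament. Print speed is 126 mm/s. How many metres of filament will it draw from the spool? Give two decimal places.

Extruded volume: 142/1.04 = 136.5385 cm³ (136538.5 mm³).
Cross-section of 2.85 mm filament: π·(2.85/2)² = 6.3794 mm².
Length = 136538.5 / 6.3794 = 21403.03 mm = 21.40 m.

21.40 m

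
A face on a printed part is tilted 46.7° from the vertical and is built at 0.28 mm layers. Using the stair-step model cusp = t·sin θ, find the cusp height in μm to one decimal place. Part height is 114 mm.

sin(46.7°) = 0.7278, so cusp = 0.28 × 0.7278 = 0.203784 mm → 203.8 μm.

203.8 μm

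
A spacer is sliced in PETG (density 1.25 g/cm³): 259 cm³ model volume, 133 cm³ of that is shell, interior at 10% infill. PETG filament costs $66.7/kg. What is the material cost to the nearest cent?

Volume inside the shell = 259 − 133 = 126 cm³.
Infill deposited = 0.10 × 126, so 12.6 cm³.
Deposited volume = 133 + 12.6 = 145.6 cm³.
Mass = 145.6 × 1.25 = 182 g.
Cost = 182 g / 1000 × $66.7/kg = $12.14.

$12.14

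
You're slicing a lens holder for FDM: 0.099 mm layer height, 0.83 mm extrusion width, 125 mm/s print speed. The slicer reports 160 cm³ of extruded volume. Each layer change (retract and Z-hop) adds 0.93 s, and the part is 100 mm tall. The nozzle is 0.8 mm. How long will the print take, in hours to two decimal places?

Bead cross-section = 0.099 × 0.83, so 0.08217 mm².
Path length: 160000 mm³ / 0.08217 mm² → 1947182.7 mm.
Print-move time: 1947182.7 / 125 → 15577.5 s.
Layers = ⌈100/0.099⌉ = 1011.
Layer-change overhead = 1011 × 0.93, so 940.23 s.
Total = 15577.5 + 940.23 = 16517.73 s = 4.59 hours.

4.59 hours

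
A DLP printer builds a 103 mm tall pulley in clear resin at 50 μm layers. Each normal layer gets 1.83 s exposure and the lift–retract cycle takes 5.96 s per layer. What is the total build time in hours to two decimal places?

Layers = ⌈103/0.05⌉ = 2060.
Per-layer time: 1.83 + 5.96 → 7.79 s.
Total = 2060 × 7.79 = 16047.4 s = 4.46 hours.

4.46 hours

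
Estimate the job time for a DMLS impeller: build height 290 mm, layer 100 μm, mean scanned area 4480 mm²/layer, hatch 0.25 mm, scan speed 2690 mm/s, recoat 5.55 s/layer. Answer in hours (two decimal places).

9.84 hours

Layer count = ceil(290 / 0.1) = 2900.
Per-layer scan distance = 4480 / 0.25, so 17920 mm.
Per-layer scan time = 17920 / 2690 = 6.6617 s.
Layer cycle = 6.6617 + 5.55 = 12.2117 s.
Build time = 2900 × 12.2117 = 35413.93 s = 9.84 hours.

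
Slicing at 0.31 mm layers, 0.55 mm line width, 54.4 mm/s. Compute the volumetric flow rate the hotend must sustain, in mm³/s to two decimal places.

Bead cross-section: 0.31 × 0.55 → 0.1705 mm².
Q = v·A = 54.4 × 0.1705 = 9.28 mm³/s.

9.28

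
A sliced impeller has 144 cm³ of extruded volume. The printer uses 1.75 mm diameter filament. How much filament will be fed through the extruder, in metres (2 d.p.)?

59.87 m

Filament cross-section = π × (1.75/2)² = 2.4053 mm².
L = 144000 mm³ / 2.4053 mm² = 59867.79 mm, i.e. 59.87 m.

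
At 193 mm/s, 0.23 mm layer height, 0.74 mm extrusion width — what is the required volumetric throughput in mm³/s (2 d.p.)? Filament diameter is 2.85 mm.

32.85

A: 0.23 × 0.74 → 0.1702 mm².
Q = v·A = 193 × 0.1702 = 32.85 mm³/s.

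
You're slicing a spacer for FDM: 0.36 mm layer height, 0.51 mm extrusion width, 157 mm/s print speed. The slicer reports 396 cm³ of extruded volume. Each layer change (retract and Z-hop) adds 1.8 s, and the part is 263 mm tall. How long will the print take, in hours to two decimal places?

Bead cross-section = 0.36 × 0.51 = 0.1836 mm².
Total extruded path = 396000/0.1836 = 2156862.7 mm.
Print-move time: 2156862.7 / 157 → 13738 s.
Layer count = ceil(263 / 0.36) = 731.
Layer-change overhead: 731 × 1.8 → 1315.8 s.
Altogether 13738 + 1315.8 = 15053.8 s, i.e. 4.18 hours.

4.18 hours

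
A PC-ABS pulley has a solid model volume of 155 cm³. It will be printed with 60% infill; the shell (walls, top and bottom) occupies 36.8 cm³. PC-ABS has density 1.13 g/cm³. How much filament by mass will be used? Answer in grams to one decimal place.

121.7 g

Interior volume = 155 − 36.8 = 118.2 cm³.
Infill volume = 0.60 × 118.2 = 70.92 cm³.
Deposited volume = 36.8 + 70.92 = 107.72 cm³.
Mass: 107.72 × 1.13 → 121.7236 g.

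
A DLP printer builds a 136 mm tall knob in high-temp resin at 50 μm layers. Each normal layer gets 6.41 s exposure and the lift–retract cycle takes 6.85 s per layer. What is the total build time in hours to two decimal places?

Number of layers: 136 / 0.05 → 2720 (rounded up).
Each layer takes = 6.41 + 6.85 = 13.26 s.
Total = 2720 × 13.26 = 36067.2 s = 10.02 hours.

10.02 hours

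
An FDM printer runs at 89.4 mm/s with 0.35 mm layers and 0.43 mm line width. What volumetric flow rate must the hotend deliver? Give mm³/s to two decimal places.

Bead cross-section = 0.35 × 0.43 = 0.1505 mm².
Q = v·A = 89.4 × 0.1505 = 13.45 mm³/s.

13.45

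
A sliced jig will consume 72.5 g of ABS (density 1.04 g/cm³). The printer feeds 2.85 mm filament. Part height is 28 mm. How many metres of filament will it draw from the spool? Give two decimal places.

10.93 m

Extruded volume: 72.5/1.04 = 69.7115 cm³ (69711.5 mm³).
A = π r² = π × 1.425² = 6.3794 mm².
L = V/A = 69711.5/6.3794 = 10927.6 mm → 10.93 m.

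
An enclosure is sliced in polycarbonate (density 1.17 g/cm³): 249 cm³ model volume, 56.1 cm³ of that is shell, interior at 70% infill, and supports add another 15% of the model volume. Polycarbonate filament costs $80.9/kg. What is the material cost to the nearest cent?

Infill region = 249 − 56.1 = 192.9 cm³.
Infill deposited: 0.70 × 192.9 → 135.03 cm³.
Support = 0.15 × 249 = 37.35 cm³.
Total printed volume = 56.1 + 135.03 + 37.35, so 228.48 cm³.
Mass: 228.48 × 1.17 → 267.3216 g.
At $80.9/kg: 267.3216/1000 × 80.9 = $21.63.

$21.63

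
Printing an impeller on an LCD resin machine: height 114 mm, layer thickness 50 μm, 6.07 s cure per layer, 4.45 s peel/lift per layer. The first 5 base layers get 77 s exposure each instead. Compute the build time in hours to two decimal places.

Number of layers: 114 / 0.05 → 2280 (rounded up).
Burn-in layers = 5 × (77 + 4.45) = 407.25 s.
Regular layers = 2275 × (6.07 + 4.45) = 23933 s.
Total = 407.25 + 23933 = 24340.25 s = 6.76 hours.

6.76 hours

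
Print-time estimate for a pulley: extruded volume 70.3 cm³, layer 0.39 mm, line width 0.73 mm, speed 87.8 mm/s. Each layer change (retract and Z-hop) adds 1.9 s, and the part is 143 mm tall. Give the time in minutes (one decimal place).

58.5 minutes

Line area = 0.39 × 0.73, so 0.2847 mm².
Path length: 70300 mm³ / 0.2847 mm² → 246926.6 mm.
Time extruding = 246926.6 / 87.8, so 2812.4 s.
Layers = ⌈143/0.39⌉ = 367.
Layer-change overhead: 367 × 1.9 → 697.3 s.
Total = 2812.4 + 697.3 = 3509.7 s = 58.5 minutes.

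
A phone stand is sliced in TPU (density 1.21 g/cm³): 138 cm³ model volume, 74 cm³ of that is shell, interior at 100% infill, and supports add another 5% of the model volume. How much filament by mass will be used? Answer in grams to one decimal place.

175.3 g

Volume inside the shell = 138 − 74 = 64 cm³.
Deposited infill: 1.00 × 64 → 64 cm³.
Support = 0.05 × 138, so 6.9 cm³.
Deposited volume = 74 + 64 + 6.9 = 144.9 cm³.
Mass = 144.9 × 1.21 = 175.329 g.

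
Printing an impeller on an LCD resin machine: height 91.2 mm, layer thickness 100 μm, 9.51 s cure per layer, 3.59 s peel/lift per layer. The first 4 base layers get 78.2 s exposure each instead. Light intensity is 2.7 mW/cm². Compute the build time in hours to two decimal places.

3.39 hours

Layers = ⌈91.2/0.1⌉ = 912.
Bottom layers = 4 × (78.2 + 3.59) = 327.16 s.
Remaining layers = 908 × (9.51 + 3.59), so 11894.8 s.
Total = 327.16 + 11894.8 = 12221.96 s = 3.39 hours.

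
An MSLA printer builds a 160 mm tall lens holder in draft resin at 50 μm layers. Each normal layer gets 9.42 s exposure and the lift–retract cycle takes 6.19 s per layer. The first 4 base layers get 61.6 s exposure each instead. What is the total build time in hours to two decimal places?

Number of layers: 160 / 0.05 → 3200 (rounded up).
Bottom layers = 4 × (61.6 + 6.19) = 271.16 s.
Remaining layers: 3196 × (9.42 + 6.19) → 49889.56 s.
Total = 271.16 + 49889.56 = 50160.72 s = 13.93 hours.

13.93 hours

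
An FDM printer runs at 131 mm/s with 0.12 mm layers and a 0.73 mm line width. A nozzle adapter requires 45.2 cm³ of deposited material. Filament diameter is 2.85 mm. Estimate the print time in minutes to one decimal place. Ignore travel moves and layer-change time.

65.6 minutes

Extrusion cross-section = 0.12 × 0.73, so 0.0876 mm².
Path length: 45200 mm³ / 0.0876 mm² → 515981.7 mm.
Time extruding = 515981.7 / 131 = 3938.8 s.
Converting: 3938.8 s = 65.6 minutes.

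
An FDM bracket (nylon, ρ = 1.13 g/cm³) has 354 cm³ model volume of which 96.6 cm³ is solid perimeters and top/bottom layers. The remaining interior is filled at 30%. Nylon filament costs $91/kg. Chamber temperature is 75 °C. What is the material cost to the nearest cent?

Volume inside the shell: 354 − 96.6 → 257.4 cm³.
Infill volume = 0.30 × 257.4, so 77.22 cm³.
Total extruded = 96.6 + 77.22, so 173.82 cm³.
Mass = 173.82 × 1.13 = 196.4166 g.
At $91/kg: 196.4166/1000 × 91 = $17.87.

$17.87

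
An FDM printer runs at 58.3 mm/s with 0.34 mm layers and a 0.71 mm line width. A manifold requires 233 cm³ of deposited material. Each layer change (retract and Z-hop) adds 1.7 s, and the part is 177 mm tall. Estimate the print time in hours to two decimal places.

4.84 hours

Extrusion cross-section: 0.34 × 0.71 → 0.2414 mm².
Total extruded path = 233000/0.2414 = 965203 mm.
Print-move time: 965203 / 58.3 → 16555.8 s.
Layers = ⌈177/0.34⌉ = 521.
Layer-change overhead = 521 × 1.7, so 885.7 s.
Total = 16555.8 + 885.7 = 17441.5 s = 4.84 hours.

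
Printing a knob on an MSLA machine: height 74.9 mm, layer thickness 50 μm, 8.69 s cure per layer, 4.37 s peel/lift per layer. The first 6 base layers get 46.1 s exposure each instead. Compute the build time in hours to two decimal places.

Layers = ⌈74.9/0.05⌉ = 1498.
Burn-in layers = 6 × (46.1 + 4.37) = 302.82 s.
Normal layers = 1492 × (8.69 + 4.37) = 19485.52 s.
Sum: 302.82 + 19485.52 = 19788.34 s → 5.50 hours.

5.50 hours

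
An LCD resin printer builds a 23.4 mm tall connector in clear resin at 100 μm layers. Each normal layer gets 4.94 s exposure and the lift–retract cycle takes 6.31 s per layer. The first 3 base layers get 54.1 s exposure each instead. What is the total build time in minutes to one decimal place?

46.3 minutes

Layers = ⌈23.4/0.1⌉ = 234.
Bottom layers: 3 × (54.1 + 6.31) → 181.23 s.
Regular layers = 231 × (4.94 + 6.31), so 2598.75 s.
Total = 181.23 + 2598.75 = 2779.98 s = 46.3 minutes.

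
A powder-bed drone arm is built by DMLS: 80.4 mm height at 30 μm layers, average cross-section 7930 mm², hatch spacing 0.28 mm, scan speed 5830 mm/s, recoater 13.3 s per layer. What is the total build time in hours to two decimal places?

Layers = ⌈80.4/0.03⌉ = 2680.
Hatch length per layer = 7930 / 0.28 = 28321.4 mm.
Per-layer scan time: 28321.4 / 5830 → 4.8579 s.
Time per layer = 4.8579 + 13.3, so 18.1579 s.
Total: 2680 × 18.1579 s = 48663.172 s → 13.52 hours.

13.52 hours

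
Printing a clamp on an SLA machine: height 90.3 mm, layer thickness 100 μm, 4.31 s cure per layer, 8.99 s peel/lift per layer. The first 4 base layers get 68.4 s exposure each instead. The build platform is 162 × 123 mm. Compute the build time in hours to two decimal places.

Layer count = ceil(90.3 / 0.1) = 903.
Burn-in layers: 4 × (68.4 + 8.99) → 309.56 s.
Normal layers = 899 × (4.31 + 8.99), so 11956.7 s.
Sum: 309.56 + 11956.7 = 12266.26 s → 3.41 hours.

3.41 hours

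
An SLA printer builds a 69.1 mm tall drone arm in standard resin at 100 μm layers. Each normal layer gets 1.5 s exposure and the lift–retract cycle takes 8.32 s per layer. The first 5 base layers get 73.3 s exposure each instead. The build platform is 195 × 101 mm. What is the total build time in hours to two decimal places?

Number of layers: 69.1 / 0.1 → 691 (rounded up).
Bottom layers: 5 × (73.3 + 8.32) → 408.1 s.
Normal layers = 686 × (1.5 + 8.32) = 6736.52 s.
Total = 408.1 + 6736.52 = 7144.62 s = 1.98 hours.

1.98 hours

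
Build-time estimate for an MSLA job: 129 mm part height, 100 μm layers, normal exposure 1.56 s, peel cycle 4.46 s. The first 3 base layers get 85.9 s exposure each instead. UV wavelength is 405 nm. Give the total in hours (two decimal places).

Layers = ⌈129/0.1⌉ = 1290.
Burn-in layers: 3 × (85.9 + 4.46) → 271.08 s.
Remaining layers: 1287 × (1.56 + 4.46) → 7747.74 s.
Total = 271.08 + 7747.74 = 8018.82 s = 2.23 hours.

2.23 hours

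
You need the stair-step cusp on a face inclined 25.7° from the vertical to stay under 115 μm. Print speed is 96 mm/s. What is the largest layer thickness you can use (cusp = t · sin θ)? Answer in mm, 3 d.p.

t = h_c / sin θ = 0.115 / 0.4337 = 0.265 mm.

0.265 mm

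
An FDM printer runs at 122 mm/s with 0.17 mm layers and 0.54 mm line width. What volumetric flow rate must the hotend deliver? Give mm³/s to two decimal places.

11.20

A: 0.17 × 0.54 → 0.0918 mm².
Q = v·A = 122 × 0.0918 = 11.20 mm³/s.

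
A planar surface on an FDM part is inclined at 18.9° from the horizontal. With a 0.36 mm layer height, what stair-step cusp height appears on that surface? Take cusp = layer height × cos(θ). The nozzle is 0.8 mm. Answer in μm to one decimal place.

340.6 μm

Cusp = layer height × cos(18.9°) = 0.36 × 0.9461 = 0.340596 mm = 340.6 μm.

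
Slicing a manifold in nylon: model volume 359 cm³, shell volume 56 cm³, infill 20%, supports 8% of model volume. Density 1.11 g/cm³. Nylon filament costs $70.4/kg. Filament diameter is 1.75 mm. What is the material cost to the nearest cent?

$11.36

Volume inside the shell: 359 − 56 → 303 cm³.
Infill deposited = 0.20 × 303 = 60.6 cm³.
Support = 0.08 × 359, so 28.72 cm³.
Total printed volume = 56 + 60.6 + 28.72 = 145.32 cm³.
Mass: 145.32 × 1.11 → 161.3052 g.
Cost = 161.3052 g / 1000 × $70.4/kg = $11.36.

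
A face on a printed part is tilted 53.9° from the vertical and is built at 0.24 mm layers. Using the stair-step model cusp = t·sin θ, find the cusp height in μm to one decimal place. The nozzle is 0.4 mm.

Cusp = layer height × sin(53.9°) = 0.24 × 0.8080 = 0.19392 mm = 193.9 μm.

193.9 μm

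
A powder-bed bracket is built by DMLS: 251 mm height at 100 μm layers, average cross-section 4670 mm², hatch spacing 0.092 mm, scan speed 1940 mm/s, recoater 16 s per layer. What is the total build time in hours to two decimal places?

29.40 hours

Layer count = ceil(251 / 0.1) = 2510.
Per-layer scan distance = 4670 / 0.092 = 50760.9 mm.
Per-layer scan time = 50760.9 / 1940 = 26.1654 s.
Time per layer = 26.1654 + 16, so 42.1654 s.
Build time = 2510 × 42.1654 = 105835.154 s = 29.40 hours.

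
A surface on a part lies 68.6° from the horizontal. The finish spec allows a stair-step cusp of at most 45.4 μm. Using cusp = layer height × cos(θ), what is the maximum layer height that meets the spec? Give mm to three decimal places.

cos(68.6°) = 0.3649; t_max = 0.0454/0.3649 = 0.124 mm.

0.124 mm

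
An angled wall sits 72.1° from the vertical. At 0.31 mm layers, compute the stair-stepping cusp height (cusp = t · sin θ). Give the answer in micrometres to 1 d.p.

295.0 μm

h_c = t·sin θ = 0.31 × 0.9516 = 0.294996 mm (295.0 μm).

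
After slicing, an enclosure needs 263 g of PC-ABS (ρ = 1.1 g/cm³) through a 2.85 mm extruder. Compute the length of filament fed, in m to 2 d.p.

37.48 m

Extruded volume: 263/1.1 = 239.0909 cm³ (239090.9 mm³).
Cross-section of 2.85 mm filament: π·(2.85/2)² = 6.3794 mm².
L = V/A = 239090.9/6.3794 = 37478.59 mm → 37.48 m.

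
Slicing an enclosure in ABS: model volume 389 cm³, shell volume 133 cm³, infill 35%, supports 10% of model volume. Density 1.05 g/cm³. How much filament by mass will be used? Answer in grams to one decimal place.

274.6 g

Interior volume: 389 − 133 → 256 cm³.
Deposited infill = 0.35 × 256, so 89.6 cm³.
Support = 0.10 × 389 = 38.9 cm³.
Total extruded: 133 + 89.6 + 38.9 → 261.5 cm³.
Mass: 261.5 × 1.05 → 274.575 g.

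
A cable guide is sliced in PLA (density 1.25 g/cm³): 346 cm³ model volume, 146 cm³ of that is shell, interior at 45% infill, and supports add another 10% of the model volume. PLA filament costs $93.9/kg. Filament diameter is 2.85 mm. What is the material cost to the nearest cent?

$31.76

Volume inside the shell = 346 − 146, so 200 cm³.
Infill deposited: 0.45 × 200 → 90 cm³.
Support = 0.10 × 346 = 34.6 cm³.
Total extruded: 146 + 90 + 34.6 → 270.6 cm³.
Mass = 270.6 × 1.25 = 338.25 g.
At $93.9/kg: 338.25/1000 × 93.9 = $31.76.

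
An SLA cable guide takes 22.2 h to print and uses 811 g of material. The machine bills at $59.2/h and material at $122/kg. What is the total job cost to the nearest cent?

Machine cost = 59.2 × 22.2, so $1314.24.
Feedstock cost = 122 × 811/1000, so $98.942.
Job cost: 1314.24 + 98.942 = 1413.182 ≈ $1413.18.

$1413.18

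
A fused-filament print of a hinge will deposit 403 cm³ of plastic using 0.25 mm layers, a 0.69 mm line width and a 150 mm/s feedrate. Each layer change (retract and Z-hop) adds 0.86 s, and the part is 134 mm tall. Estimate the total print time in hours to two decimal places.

4.45 hours

Extrusion cross-section: 0.25 × 0.69 → 0.1725 mm².
Toolpath length = 403 cm³ / 0.1725 mm² = 403000 / 0.1725 = 2336231.9 mm.
Extrusion time = 2336231.9 / 150, so 15574.9 s.
Number of layers: 134 / 0.25 → 536 (rounded up).
Layer-change overhead: 536 × 0.86 → 460.96 s.
Total = 15574.9 + 460.96 = 16035.86 s = 4.45 hours.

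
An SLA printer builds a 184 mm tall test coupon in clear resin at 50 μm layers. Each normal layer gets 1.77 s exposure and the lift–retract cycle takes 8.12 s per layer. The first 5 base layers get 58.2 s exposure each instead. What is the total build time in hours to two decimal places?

10.19 hours

Layers = ⌈184/0.05⌉ = 3680.
Burn-in layers = 5 × (58.2 + 8.12), so 331.6 s.
Normal layers: 3675 × (1.77 + 8.12) → 36345.75 s.
Total = 331.6 + 36345.75 = 36677.35 s = 10.19 hours.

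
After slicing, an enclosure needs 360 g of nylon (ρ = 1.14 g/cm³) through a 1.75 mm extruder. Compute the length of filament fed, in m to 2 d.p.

Volume = 360 g / 1.14 g·cm⁻³ = 315.7895 cm³ = 315789.5 mm³.
Filament cross-section = π × (1.75/2)² = 2.4053 mm².
Length = 315789.5 / 2.4053 = 131289.03 mm = 131.29 m.

131.29 m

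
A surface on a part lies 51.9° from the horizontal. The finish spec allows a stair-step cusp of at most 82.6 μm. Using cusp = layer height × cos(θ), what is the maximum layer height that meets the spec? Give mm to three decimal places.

0.134 mm

cos(51.9°) = 0.6170; t_max = 0.0826/0.6170 = 0.134 mm.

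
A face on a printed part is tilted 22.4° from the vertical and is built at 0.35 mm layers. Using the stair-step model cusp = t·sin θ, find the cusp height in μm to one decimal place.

h_c = t·sin θ = 0.35 × 0.3811 = 0.133385 mm (133.4 μm).

133.4 μm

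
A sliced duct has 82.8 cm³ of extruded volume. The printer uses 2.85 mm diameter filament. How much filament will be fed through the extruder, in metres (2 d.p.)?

12.98 m

Filament cross-section = π × (2.85/2)² = 6.3794 mm².
L = 82800 mm³ / 6.3794 mm² = 12979.28 mm, i.e. 12.98 m.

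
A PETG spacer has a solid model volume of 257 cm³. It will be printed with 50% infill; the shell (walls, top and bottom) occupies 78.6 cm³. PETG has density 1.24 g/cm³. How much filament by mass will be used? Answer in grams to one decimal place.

Volume inside the shell = 257 − 78.6, so 178.4 cm³.
Infill deposited = 0.50 × 178.4, so 89.2 cm³.
Total extruded = 78.6 + 89.2 = 167.8 cm³.
Mass = 167.8 × 1.24 = 208.072 g.

208.1 g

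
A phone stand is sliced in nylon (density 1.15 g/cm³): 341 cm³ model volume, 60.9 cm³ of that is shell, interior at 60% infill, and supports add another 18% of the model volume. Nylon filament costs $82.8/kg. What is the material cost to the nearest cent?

$27.65

Interior volume = 341 − 60.9 = 280.1 cm³.
Infill volume: 0.60 × 280.1 → 168.06 cm³.
Support = 0.18 × 341, so 61.38 cm³.
Total extruded = 60.9 + 168.06 + 61.38 = 290.34 cm³.
Mass: 290.34 × 1.15 → 333.891 g.
At $82.8/kg: 333.891/1000 × 82.8 = $27.65.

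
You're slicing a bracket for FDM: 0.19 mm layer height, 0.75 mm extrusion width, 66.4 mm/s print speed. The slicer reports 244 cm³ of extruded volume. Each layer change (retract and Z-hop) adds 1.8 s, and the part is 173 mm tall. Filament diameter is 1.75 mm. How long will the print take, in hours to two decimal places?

Bead cross-section = 0.19 × 0.75 = 0.1425 mm².
Path length: 244000 mm³ / 0.1425 mm² → 1712280.7 mm.
Print-move time: 1712280.7 / 66.4 → 25787.4 s.
Number of layers: 173 / 0.19 → 911 (rounded up).
Z-hop total = 911 × 1.8, so 1639.8 s.
Total = 25787.4 + 1639.8 = 27427.2 s = 7.62 hours.

7.62 hours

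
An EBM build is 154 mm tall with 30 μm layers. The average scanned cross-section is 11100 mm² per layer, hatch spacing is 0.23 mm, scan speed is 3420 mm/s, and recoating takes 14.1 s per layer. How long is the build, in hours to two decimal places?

40.23 hours

Layer count = ceil(154 / 0.03) = 5134.
Per-layer scan distance = 11100 / 0.23, so 48260.9 mm.
Per-layer scan time = 48260.9 / 3420 = 14.1114 s.
Time per layer = 14.1114 + 14.1 = 28.2114 s.
Build time = 5134 × 28.2114 = 144837.3276 s = 40.23 hours.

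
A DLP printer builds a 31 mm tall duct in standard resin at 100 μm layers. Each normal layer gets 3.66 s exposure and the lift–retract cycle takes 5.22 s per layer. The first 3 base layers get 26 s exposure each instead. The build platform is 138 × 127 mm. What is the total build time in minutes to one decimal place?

47.0 minutes

Layer count = ceil(31 / 0.1) = 310.
Base layers = 3 × (26 + 5.22) = 93.66 s.
Remaining layers = 307 × (3.66 + 5.22), so 2726.16 s.
Total = 93.66 + 2726.16 = 2819.82 s = 47.0 minutes.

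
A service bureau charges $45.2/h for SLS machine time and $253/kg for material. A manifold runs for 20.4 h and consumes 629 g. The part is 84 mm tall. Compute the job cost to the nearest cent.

$1081.22

Machine-time cost = 45.2 × 20.4, so $922.08.
Material charge: 253 × 629/1000 → $159.137.
Job cost: 922.08 + 159.137 = 1081.217 ≈ $1081.22.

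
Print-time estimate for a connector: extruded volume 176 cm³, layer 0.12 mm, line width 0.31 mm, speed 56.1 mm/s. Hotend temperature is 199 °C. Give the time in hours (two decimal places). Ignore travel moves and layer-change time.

23.43 hours

Bead cross-section = 0.12 × 0.31, so 0.0372 mm².
Path length: 176000 mm³ / 0.0372 mm² → 4731182.8 mm.
Print-move time = 4731182.8 / 56.1 = 84334.8 s.
That's 84334.8 s → 23.43 hours.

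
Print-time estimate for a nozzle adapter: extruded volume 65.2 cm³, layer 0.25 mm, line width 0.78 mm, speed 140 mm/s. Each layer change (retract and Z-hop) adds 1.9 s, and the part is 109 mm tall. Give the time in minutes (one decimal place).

53.6 minutes

Bead cross-section = 0.25 × 0.78, so 0.195 mm².
Toolpath length = 65.2 cm³ / 0.195 mm² = 65200 / 0.195 = 334359 mm.
Time extruding: 334359 / 140 → 2388.3 s.
Number of layers: 109 / 0.25 → 436 (rounded up).
Z-hop total = 436 × 1.9, so 828.4 s.
Altogether 2388.3 + 828.4 = 3216.7 s, i.e. 53.6 minutes.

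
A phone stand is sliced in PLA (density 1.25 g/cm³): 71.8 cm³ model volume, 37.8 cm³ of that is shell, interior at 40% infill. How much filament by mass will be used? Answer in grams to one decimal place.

64.3 g

Interior volume = 71.8 − 37.8, so 34 cm³.
Deposited infill: 0.40 × 34 → 13.6 cm³.
Total printed volume = 37.8 + 13.6 = 51.4 cm³.
Mass = 51.4 × 1.25, so 64.25 g.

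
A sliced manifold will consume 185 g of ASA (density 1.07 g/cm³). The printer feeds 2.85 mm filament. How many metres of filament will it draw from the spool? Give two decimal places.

27.10 m

Volume = 185 g / 1.07 g·cm⁻³ = 172.8972 cm³ = 172897.2 mm³.
Cross-section of 2.85 mm filament: π·(2.85/2)² = 6.3794 mm².
L = V/A = 172897.2/6.3794 = 27102.42 mm → 27.10 m.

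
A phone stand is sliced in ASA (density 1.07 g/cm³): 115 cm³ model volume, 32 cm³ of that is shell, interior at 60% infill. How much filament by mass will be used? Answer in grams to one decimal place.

87.5 g

Interior volume = 115 − 32, so 83 cm³.
Deposited infill: 0.60 × 83 → 49.8 cm³.
Deposited volume: 32 + 49.8 → 81.8 cm³.
Mass = 81.8 × 1.07 = 87.526 g.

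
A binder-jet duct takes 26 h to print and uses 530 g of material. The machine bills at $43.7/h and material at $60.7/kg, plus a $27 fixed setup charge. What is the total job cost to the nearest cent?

$1195.37

Time charge = 43.7 × 26 = $1136.20.
Feedstock cost: 60.7 × 530/1000 → $32.171.
Adding setup: 1136.20 + 32.171 + 27 → 1195.371 ≈ $1195.37.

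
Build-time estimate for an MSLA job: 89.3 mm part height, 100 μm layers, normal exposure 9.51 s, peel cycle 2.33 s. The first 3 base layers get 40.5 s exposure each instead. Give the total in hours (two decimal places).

2.96 hours

Layers = ⌈89.3/0.1⌉ = 893.
Burn-in layers = 3 × (40.5 + 2.33) = 128.49 s.
Normal layers = 890 × (9.51 + 2.33) = 10537.6 s.
Total = 128.49 + 10537.6 = 10666.09 s = 2.96 hours.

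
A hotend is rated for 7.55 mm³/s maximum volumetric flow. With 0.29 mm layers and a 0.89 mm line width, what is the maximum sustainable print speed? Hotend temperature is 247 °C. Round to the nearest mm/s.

Extrusion cross-section = 0.29 × 0.89, so 0.2581 mm².
v_max = Q/A = 7.55/0.2581 = 29.25 mm/s → 29 mm/s.

29 mm/s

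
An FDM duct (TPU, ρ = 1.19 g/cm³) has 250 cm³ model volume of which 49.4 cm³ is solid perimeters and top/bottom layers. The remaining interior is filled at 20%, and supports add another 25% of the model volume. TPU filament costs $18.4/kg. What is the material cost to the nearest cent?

$3.33

Infill region = 250 − 49.4 = 200.6 cm³.
Infill deposited = 0.20 × 200.6, so 40.12 cm³.
Support: 0.25 × 250 → 62.5 cm³.
Total extruded = 49.4 + 40.12 + 62.5, so 152.02 cm³.
Mass: 152.02 × 1.19 → 180.9038 g.
Cost = 180.9038 g / 1000 × $18.4/kg = $3.33.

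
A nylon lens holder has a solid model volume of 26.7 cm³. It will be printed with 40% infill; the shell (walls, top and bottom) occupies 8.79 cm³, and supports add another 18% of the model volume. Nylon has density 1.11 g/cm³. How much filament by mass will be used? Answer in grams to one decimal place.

Infill region = 26.7 − 8.79 = 17.91 cm³.
Infill volume: 0.40 × 17.91 → 7.164 cm³.
Support = 0.18 × 26.7 = 4.806 cm³.
Total printed volume = 8.79 + 7.164 + 4.806 = 20.76 cm³.
Mass: 20.76 × 1.11 → 23.0436 g.

23.0 g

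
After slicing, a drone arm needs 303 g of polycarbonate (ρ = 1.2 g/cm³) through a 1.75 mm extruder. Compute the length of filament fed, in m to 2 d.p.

Extruded volume: 303/1.2 = 252.5 cm³ (252500 mm³).
Filament cross-section = π × (1.75/2)² = 2.4053 mm².
L = V/A = 252500/2.4053 = 104976.51 mm → 104.98 m.

104.98 m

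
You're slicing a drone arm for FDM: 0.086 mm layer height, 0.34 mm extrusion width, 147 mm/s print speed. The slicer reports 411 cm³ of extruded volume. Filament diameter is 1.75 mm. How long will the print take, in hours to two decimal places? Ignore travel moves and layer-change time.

26.56 hours

Extrusion cross-section: 0.086 × 0.34 → 0.02924 mm².
Toolpath length = 411 cm³ / 0.02924 mm² = 411000 / 0.02924 = 14056087.6 mm.
Print-move time = 14056087.6 / 147 = 95619.6 s.
Converting: 95619.6 s = 26.56 hours.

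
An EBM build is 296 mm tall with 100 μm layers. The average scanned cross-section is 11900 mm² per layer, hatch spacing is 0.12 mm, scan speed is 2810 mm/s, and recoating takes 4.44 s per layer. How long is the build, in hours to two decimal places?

32.67 hours

Layer count = ceil(296 / 0.1) = 2960.
Per-layer scan distance = 11900 / 0.12 = 99166.7 mm.
Scan time per layer: 99166.7 / 2810 → 35.2906 s.
Time per layer: 35.2906 + 4.44 → 39.7306 s.
Build time = 2960 × 39.7306 = 117602.576 s = 32.67 hours.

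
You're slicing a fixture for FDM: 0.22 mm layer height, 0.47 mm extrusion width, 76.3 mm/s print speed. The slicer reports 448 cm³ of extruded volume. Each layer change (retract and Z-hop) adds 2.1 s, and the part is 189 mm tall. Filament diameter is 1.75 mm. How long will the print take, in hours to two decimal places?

16.28 hours

Bead cross-section = 0.22 × 0.47 = 0.1034 mm².
Toolpath length = 448 cm³ / 0.1034 mm² = 448000 / 0.1034 = 4332688.6 mm.
Time extruding = 4332688.6 / 76.3 = 56784.9 s.
Number of layers: 189 / 0.22 → 860 (rounded up).
Non-print overhead = 860 × 2.1, so 1806 s.
Altogether 56784.9 + 1806 = 58590.9 s, i.e. 16.28 hours.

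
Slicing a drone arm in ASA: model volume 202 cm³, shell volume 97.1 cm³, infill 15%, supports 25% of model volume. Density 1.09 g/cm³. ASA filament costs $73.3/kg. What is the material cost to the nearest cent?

Infill region = 202 − 97.1 = 104.9 cm³.
Infill volume = 0.15 × 104.9, so 15.735 cm³.
Support = 0.25 × 202 = 50.5 cm³.
Total printed volume = 97.1 + 15.735 + 50.5 = 163.335 cm³.
Mass = 163.335 × 1.09 = 178.03515 g.
Cost = 178.03515 g / 1000 × $73.3/kg = $13.05.

$13.05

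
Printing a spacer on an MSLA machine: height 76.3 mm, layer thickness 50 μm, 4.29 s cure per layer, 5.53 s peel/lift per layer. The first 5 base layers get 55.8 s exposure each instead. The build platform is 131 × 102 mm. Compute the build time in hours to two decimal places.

Layer count = ceil(76.3 / 0.05) = 1526.
Base layers = 5 × (55.8 + 5.53) = 306.65 s.
Remaining layers = 1521 × (4.29 + 5.53) = 14936.22 s.
Total = 306.65 + 14936.22 = 15242.87 s = 4.23 hours.

4.23 hours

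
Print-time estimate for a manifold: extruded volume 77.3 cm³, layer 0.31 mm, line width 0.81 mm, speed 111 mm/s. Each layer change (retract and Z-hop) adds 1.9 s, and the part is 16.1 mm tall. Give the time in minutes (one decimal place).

47.9 minutes

Extrusion cross-section = 0.31 × 0.81, so 0.2511 mm².
Path length: 77300 mm³ / 0.2511 mm² → 307845.5 mm.
Extrusion time = 307845.5 / 111, so 2773.4 s.
Number of layers: 16.1 / 0.31 → 52 (rounded up).
Non-print overhead = 52 × 1.9 = 98.8 s.
Total = 2773.4 + 98.8 = 2872.2 s = 47.9 minutes.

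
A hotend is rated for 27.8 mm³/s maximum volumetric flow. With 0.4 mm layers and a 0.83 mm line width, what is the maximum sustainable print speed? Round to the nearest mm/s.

Bead cross-section = 0.4 × 0.83, so 0.332 mm².
Max speed = 27.8 / 0.332 = 83.73 ≈ 84 mm/s.

84 mm/s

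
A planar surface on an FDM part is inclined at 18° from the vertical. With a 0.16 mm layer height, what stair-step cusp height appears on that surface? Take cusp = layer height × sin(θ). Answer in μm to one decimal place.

49.4 μm

sin(18°) = 0.3090, so cusp = 0.16 × 0.3090 = 0.04944 mm → 49.4 μm.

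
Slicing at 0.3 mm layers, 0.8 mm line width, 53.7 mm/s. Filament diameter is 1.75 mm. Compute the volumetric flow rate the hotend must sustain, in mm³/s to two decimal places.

Extrusion cross-section: 0.3 × 0.8 → 0.24 mm².
Q = v·A = 53.7 × 0.24 = 12.89 mm³/s.

12.89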